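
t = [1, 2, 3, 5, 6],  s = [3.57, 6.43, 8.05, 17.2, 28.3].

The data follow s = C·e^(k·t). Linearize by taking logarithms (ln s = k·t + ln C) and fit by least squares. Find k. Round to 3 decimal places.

With ln sᵢ as the transformed response and tᵢ as the regressor:
AᵀA = [[75.0000, 17.0000]; [17.0000, 5]], rhs = [45.5332, 11.4070]ᵀ  (here Σt = 17.0000, Σ(t)² = 75.0000, Σln s = 11.4070, Σt·ln s = 45.5332).
Solving (det = 86.0000): k = 0.39241, ln C = 0.94719.

k = 0.392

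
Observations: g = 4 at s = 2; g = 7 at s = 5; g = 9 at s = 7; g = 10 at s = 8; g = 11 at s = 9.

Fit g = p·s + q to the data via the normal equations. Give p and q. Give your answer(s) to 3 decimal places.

Forming MᵀM = [[223, 31]; [31, 5]] and Mᵀg = [285, 41]ᵀ gives MᵀM·[p, q]ᵀ = Mᵀg.
det = 223·5 − 31² = 154.
p = (285·5 − 31·41)/154 = 1; q = (223·41 − 31·285)/154 = 2.

p = 1.000, q = 2.000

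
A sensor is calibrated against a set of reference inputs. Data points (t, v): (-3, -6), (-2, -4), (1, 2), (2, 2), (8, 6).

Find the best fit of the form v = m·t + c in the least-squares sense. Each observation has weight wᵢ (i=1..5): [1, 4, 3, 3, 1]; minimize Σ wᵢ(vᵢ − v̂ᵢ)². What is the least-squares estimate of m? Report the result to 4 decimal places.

m = 1.1683

The normal equations are: 104·m + 6·c = 116;  6·m + 12·c = -4.
(Σwᵢ·t·t = 104, Σwᵢ·t = 6, Σwᵢ·1 = 12, Σwᵢ·t·v = 116, Σwᵢ·v = -4.)
Δ = 104·12 − 6² = 1212.
m = (116·12 − 6·(-4))/1212 = 118/101; c = (104·(-4) − 6·116)/1212 = -278/303.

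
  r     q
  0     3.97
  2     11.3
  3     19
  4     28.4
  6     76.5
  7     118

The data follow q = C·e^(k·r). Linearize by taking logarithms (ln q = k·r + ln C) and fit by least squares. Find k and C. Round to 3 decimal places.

Linearized form: ln q = k·r + ln C. From the 6 transformed points,
AᵀA = [[114.0000, 22.0000]; [22.0000, 6]], rhs = [86.4870, 19.2024]ᵀ  (here Σr = 22.0000, Σ(r)² = 114.0000, Σln q = 19.2024, Σr·ln q = 86.4870).
Δ = 114.0000·6 − (22.0000)² = 200.0000; k = (86.4870·6 − 22.0000·19.2024)/200.0000 = 0.48235, ln C = (114.0000·19.2024 − 22.0000·86.4870)/200.0000 = 1.43178, so C = exp(1.43178) = 4.18615.

k = 0.482, C = 4.186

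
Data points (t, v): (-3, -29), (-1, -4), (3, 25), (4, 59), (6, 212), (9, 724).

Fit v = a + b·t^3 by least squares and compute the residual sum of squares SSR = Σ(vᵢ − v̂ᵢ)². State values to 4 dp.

Normal-equation sums: Σ1 = 6, Σt^3 = 1008, Σt^3·t^3 = 583652.
Right-hand side: Σv = 987, Σt^3·v = 578826.
det = 6·583652 − 1008² = 2485848.
a = (987·583652 − 1008·578826)/2485848 = -616007/207154; b = (6·578826 − 1008·987)/2485848 = 206505/207154.
Residuals: 92088/103577, -3052/103577, 109611/103577, -378227/207154, -72425/207154, 26679/103577; SSR = 1125561/207154.

SSR = 5.4335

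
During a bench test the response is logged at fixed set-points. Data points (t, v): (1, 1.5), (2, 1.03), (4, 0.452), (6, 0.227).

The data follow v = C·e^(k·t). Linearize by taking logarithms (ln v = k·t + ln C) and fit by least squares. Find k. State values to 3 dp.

Taking logs, ln v = k·t + ln C, so regress ln v on t.
AᵀA = [[57.0000, 13.0000]; [13.0000, 4]], rhs = [-11.6085, -1.8419]ᵀ  (here Σt = 13.0000, Σ(t)² = 57.0000, Σln v = -1.8419, Σt·ln v = -11.6085).
Solving (det = 59.0000): k = -0.38119, ln C = 0.77840.

k = -0.381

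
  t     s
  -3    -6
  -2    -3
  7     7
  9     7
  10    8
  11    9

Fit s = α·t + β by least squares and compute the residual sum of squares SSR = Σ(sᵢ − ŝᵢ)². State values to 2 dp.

SSR = 5.24

Setting ∂/∂α … = 0 gives: 364·α + 32·β = 315;  32·α + 6·β = 22.
(Σt·t = 364, Σt = 32, Σ1 = 6, Σt·s = 315, Σs = 22.)
Determinant 364·6 − 32² = 1160.
α = (315·6 − 32·22)/1160 = 593/580; β = (364·22 − 32·315)/1160 = -259/145.
Residuals: -133/116, 241/290, 189/116, -241/580, -127/290, -267/580; SSR = 3037/580.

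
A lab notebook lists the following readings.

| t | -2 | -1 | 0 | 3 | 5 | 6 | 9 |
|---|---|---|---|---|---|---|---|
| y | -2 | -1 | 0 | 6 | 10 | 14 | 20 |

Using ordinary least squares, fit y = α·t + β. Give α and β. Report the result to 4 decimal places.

α = 2.0506, β = 0.8555

The normal equations are: 156·α + 20·β = 337;  20·α + 7·β = 47.
(Σt·t = 156, Σt = 20, Σ1 = 7, Σt·y = 337, Σy = 47.)
Δ = 156·7 − 20² = 692.
α = (337·7 − 20·47)/692 = 1419/692; β = (156·47 − 20·337)/692 = 148/173.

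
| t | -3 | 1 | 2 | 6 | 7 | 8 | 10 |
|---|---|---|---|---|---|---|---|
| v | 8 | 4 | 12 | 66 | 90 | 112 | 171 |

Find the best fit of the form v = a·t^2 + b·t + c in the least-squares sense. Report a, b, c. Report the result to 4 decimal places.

The normal equations are: 17891·a + 2053·b + 263·c = 31178;  2053·a + 263·b + 31·c = 3636;  263·a + 31·b + 7·c = 463.
Inverting the 3×3 Gram matrix, [a, b, c]ᵀ = [1134727/762594, 1600339/762594, 119936/127099]ᵀ.

a = 1.4880, b = 2.0985, c = 0.9436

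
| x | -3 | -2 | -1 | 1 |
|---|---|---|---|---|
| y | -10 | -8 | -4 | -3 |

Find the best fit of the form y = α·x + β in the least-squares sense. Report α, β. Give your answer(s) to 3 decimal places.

Normal-equation sums: Σx·x = 15, Σx = -5, Σ1 = 4.
Right-hand side: Σx·y = 47, Σy = -25.
Eliminating β: 4·(row 1) − (-5)·(row 2) gives 35·α = 4·47 − (-5)·(-25) = 63, so α = 9/5.
Then β = ((-25) − (-5)·(9/5))/4 = -4.

α = 1.800, β = -4.000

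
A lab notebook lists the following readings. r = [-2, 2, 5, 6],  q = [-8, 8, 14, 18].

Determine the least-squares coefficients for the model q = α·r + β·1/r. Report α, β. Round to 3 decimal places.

The normal system XᵀX·[α, β]ᵀ = Xᵀq is [[69, 4]; [4, 511/900]]·[α, β]ᵀ = [210, 69/5]ᵀ.
det = 69·(511/900) − 4² = 6953/300.
α = (210·(511/900) − 4·(69/5))/(6953/300) = 1130/409; β = (69·(69/5) − 4·210)/(6953/300) = 1980/409.

α = 2.763, β = 4.841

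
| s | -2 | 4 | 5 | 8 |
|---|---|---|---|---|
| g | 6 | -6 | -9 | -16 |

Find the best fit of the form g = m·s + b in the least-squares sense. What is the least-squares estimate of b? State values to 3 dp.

b = 1.943

Entries of AᵀA: Σs·s = 109, Σs = 15, Σ1 = 4.
Moment sums: Σs·g = -209, Σg = -25.
AᵀA·[m, b]ᵀ = Aᵀg becomes [[109, 15]; [15, 4]]·[m, b]ᵀ = [-209, -25]ᵀ.
Eliminating b: 4·(row 1) − 15·(row 2) gives 211·m = 4·(-209) − 15·(-25) = -461, so m = -461/211.
Then b = ((-25) − 15·(-461/211))/4 = 410/211.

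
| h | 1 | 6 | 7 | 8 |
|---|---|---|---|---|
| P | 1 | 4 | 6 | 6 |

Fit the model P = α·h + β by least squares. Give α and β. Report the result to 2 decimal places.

With design matrix M, MᵀM = [[150, 22]; [22, 4]] and MᵀP = [115, 17]ᵀ.
Δ = 150·4 − 22² = 116.
α = (115·4 − 22·17)/116 = 43/58; β = (150·17 − 22·115)/116 = 5/29.

α = 0.74, β = 0.17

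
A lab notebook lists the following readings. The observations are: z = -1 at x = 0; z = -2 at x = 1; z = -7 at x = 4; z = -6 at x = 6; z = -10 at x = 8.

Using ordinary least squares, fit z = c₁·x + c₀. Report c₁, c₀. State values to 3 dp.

c₁ = -1.054, c₀ = -1.196

From the data, Σx·x = 117, Σx = 19, Σ1 = 5.
And Σx·z = -146, Σz = -26.
Normal equations: [[117, 19]; [19, 5]]·[c₁, c₀]ᵀ = [-146, -26]ᵀ.
Eliminating c₀: 5·(row 1) − 19·(row 2) gives 224·c₁ = 5·(-146) − 19·(-26) = -236, so c₁ = -59/56.
Then c₀ = ((-26) − 19·(-59/56))/5 = -67/56.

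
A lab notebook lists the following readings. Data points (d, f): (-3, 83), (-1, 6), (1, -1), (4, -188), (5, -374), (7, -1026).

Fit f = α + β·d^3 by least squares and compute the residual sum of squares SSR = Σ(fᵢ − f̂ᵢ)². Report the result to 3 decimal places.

Entries of AᵀA: Σ1 = 6, Σd^3 = 505, Σd^3·d^3 = 138101.
Right-hand side: Σf = -1500, Σd^3·f = -412948.
AᵀA·[α, β]ᵀ = Aᵀf becomes [[6, 505]; [505, 138101]]·[α, β]ᵀ = [-1500, -412948]ᵀ.
Determinant 6·138101 − 505² = 573581.
α = ((-1500)·138101 − 505·(-412948))/573581 = 1387240/573581; β = (6·(-412948) − 505·(-1500))/573581 = -1720188/573581.
Residuals: -225093/573581, 334058/573581, -240633/573581, 871564/573581, -883034/573581, 143138/573581; SSR = 3103358/573581.

SSR = 5.410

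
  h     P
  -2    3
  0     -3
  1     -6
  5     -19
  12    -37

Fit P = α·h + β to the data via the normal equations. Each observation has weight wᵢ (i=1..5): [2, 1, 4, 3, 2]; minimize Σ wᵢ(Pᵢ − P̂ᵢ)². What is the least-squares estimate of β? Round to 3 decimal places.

Sums needed: Σwᵢ·h·h = 375, Σwᵢ·h = 39, Σwᵢ·1 = 12.
For AᵀWP: Σwᵢ·h·P = -1209, Σwᵢ·P = -152.
Δ = 375·12 − 39² = 2979.
α = ((-1209)·12 − 39·(-152))/2979 = -2860/993; β = (375·(-152) − 39·(-1209))/2979 = -3283/993.

β = -3.306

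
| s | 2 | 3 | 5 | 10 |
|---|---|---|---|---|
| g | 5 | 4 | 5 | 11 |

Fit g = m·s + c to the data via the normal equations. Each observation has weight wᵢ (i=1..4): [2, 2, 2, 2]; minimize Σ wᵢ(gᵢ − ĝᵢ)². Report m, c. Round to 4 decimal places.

m = 0.8421, c = 2.0395

Sums needed: Σwᵢ·s·s = 276, Σwᵢ·s = 40, Σwᵢ·1 = 8.
Moment sums: Σwᵢ·s·g = 314, Σwᵢ·g = 50.
Eliminating c: 8·(row 1) − 40·(row 2) gives 608·m = 8·314 − 40·50 = 512, so m = 16/19.
Then c = (50 − 40·(16/19))/8 = 155/76.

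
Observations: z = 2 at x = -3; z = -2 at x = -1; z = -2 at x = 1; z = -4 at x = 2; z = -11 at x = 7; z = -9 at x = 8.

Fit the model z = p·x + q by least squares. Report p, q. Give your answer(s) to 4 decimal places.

Compute the Gram sums: Σx·x = 128, Σx = 14, Σ1 = 6.
For Aᵀz: Σx·z = -163, Σz = -26.
So AᵀA·[p, q]ᵀ = Aᵀz: [[128, 14]; [14, 6]]·[p, q]ᵀ = [-163, -26]ᵀ.
Δ = 128·6 − 14² = 572.
p = ((-163)·6 − 14·(-26))/572 = -307/286; q = (128·(-26) − 14·(-163))/572 = -523/286.

p = -1.0734, q = -1.8287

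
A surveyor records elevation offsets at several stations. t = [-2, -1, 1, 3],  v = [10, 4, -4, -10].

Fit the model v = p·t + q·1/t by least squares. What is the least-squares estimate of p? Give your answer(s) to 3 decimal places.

p = -3.688

Forming AᵀA = [[15, 4]; [4, 85/36]] and Aᵀv = [-58, -49/3]ᵀ gives AᵀA·[p, q]ᵀ = Aᵀv.
Δ = 15·(85/36) − 4² = 233/12.
p = ((-58)·(85/36) − 4·(-49/3))/(233/12) = -2578/699; q = (15·(-49/3) − 4·(-58))/(233/12) = -156/233.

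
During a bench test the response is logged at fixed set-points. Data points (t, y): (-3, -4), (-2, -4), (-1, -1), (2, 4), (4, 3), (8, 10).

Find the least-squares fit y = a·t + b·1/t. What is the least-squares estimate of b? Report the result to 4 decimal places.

b = 0.6999

The normal system XᵀX·[a, b]ᵀ = Xᵀy is [[98, 6]; [6, 973/576]]·[a, b]ᵀ = [121, 25/3]ᵀ.
det = 98·(973/576) − 6² = 37309/288.
a = (121·(973/576) − 6·(25/3))/(37309/288) = 88933/74618; b = (98·(25/3) − 6·121)/(37309/288) = 26112/37309.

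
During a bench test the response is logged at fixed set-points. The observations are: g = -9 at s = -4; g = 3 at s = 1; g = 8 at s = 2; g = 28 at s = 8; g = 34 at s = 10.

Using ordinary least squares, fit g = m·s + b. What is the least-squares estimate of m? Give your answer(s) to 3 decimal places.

Compute the Gram sums: Σs·s = 185, Σs = 17, Σ1 = 5.
And Σs·g = 619, Σg = 64.
Normal equations: [[185, 17]; [17, 5]]·[m, b]ᵀ = [619, 64]ᵀ.
Determinant 185·5 − 17² = 636.
m = (619·5 − 17·64)/636 = 669/212; b = (185·64 − 17·619)/636 = 439/212.

m = 3.156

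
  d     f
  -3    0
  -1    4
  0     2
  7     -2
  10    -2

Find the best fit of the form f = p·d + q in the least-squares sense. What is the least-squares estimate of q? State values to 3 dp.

q = 1.297

Setting ∂/∂p … = 0 gives: 159·p + 13·q = -38;  13·p + 5·q = 2.
(Σd·d = 159, Σd = 13, Σ1 = 5, Σd·f = -38, Σf = 2.)
det = 159·5 − 13² = 626.
p = ((-38)·5 − 13·2)/626 = -108/313; q = (159·2 − 13·(-38))/626 = 406/313.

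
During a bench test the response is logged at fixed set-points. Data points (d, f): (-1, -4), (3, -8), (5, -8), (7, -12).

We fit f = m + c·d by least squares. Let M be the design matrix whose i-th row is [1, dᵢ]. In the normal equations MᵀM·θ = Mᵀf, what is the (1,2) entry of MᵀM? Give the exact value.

Row 1 ↔ basis 1, column 2 ↔ basis d, so (MᵀM)_{1,2} = Σᵢ d = (1)·(-1) + (1)·(3) + (1)·(5) + (1)·(7) = 14.

14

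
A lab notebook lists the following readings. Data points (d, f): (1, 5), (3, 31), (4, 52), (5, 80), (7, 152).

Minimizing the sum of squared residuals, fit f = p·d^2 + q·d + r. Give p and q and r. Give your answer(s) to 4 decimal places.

Compute the Gram sums: Σd^2·d^2 = 3364, Σd^2·d = 560, Σd^2 = 100, Σd·d = 100, Σd = 20, Σ1 = 5.
For Mᵀf: Σd^2·f = 10564, Σd·f = 1770, Σf = 320.
Normal equations: [[3364, 560, 100]; [560, 100, 20]; [100, 20, 5]]·[p, q, r]ᵀ = [10564, 1770, 320]ᵀ.
Row-reducing yields p = 61/21, q = 53/42, r = 6/7.

p = 2.9048, q = 1.2619, r = 0.8571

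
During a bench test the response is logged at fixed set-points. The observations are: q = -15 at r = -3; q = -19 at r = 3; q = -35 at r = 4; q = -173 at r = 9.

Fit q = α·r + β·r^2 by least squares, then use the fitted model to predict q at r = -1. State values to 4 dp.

Entries of AᵀA: Σr·r = 115, Σr·r^2 = 793, Σr^2·r^2 = 6979.
Right-hand side: Σr·q = -1709, Σr^2·q = -14879.
Determinant 115·6979 − 793² = 173736.
α = ((-1709)·6979 − 793·(-14879))/173736 = -5336/7239; β = (115·(-14879) − 793·(-1709))/173736 = -14827/7239.
At r = -1: q̂ = (-5336/7239)·(-1) + (-14827/7239)·(1) = -9491/7239.

q̂ = -1.3111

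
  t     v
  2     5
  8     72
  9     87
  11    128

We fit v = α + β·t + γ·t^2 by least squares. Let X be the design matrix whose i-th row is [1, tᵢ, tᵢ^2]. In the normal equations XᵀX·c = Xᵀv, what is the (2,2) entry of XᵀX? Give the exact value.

Row 2 ↔ basis t, column 2 ↔ basis t, so (XᵀX)_{2,2} = Σᵢ (t)·(t) = (2)·(2) + (8)·(8) + (9)·(9) + (11)·(11) = 270.

270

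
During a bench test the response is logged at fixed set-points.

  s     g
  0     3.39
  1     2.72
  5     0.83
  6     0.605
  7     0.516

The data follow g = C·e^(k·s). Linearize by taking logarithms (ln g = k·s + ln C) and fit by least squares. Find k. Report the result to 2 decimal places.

With ln gᵢ as the transformed response and sᵢ as the regressor:
XᵀX = [[111.0000, 19.0000]; [19.0000, 5]], rhs = [-7.5777, 0.8710]ᵀ  (here Σs = 19.0000, Σ(s)² = 111.0000, Σln g = 0.8710, Σs·ln g = -7.5777).
Solving (det = 194.0000): k = -0.28060, ln C = 1.24048.

k = -0.28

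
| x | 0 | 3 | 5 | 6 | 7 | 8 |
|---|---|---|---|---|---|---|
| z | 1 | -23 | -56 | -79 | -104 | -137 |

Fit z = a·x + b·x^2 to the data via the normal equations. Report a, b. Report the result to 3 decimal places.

With design matrix A, AᵀA = [[183, 1223]; [1223, 8499]] and Aᵀz = [-2647, -18315]ᵀ.
Eliminating b: 8499·(row 1) − 1223·(row 2) gives 59588·a = 8499·(-2647) − 1223·(-18315) = -97608, so a = -24402/14897.
Then b = ((-18315) − 1223·(-24402/14897))/8499 = -28591/14897.

a = -1.638, b = -1.919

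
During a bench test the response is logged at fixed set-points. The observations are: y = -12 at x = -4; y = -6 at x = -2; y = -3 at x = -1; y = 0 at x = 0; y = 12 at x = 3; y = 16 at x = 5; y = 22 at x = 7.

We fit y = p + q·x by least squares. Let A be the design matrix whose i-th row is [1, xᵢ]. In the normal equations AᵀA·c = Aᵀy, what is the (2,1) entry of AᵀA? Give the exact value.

Row 2 ↔ basis x, column 1 ↔ basis 1, so (AᵀA)_{2,1} = Σᵢ x = (-4)·(1) + (-2)·(1) + (-1)·(1) + (0)·(1) + (3)·(1) + (5)·(1) + (7)·(1) = 8.

8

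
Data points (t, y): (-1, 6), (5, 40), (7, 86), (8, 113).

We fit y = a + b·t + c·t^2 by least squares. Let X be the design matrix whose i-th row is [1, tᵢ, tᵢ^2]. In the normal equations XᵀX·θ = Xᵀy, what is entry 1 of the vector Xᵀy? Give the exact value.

245

Entry 1 ↔ basis 1, so (Xᵀy)_{1} = Σᵢ yᵢ = (1)·(6) + (1)·(40) + (1)·(86) + (1)·(113) = 245.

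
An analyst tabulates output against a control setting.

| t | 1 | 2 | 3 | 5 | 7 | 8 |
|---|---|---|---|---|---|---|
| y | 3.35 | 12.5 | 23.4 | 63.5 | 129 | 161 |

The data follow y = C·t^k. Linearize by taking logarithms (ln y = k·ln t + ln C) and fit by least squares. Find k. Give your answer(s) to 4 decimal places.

With ln yᵢ as the transformed response and ln tᵢ as the regressor:
Sums: Σln t = 7.4265, Σ(ln t)² = 12.3883, Σln y = 20.9797, Σln t·ln y = 31.9184.
Normal system: [[12.3883, 7.4265]; [7.4265, 6]]·[k, ln C]ᵀ = [31.9184, 20.9797]ᵀ.
Solving (det = 19.1764): k = 1.86187, ln C = 1.19207.

k = 1.8619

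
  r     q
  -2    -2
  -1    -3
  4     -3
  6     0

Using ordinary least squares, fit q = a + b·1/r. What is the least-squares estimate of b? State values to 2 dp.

With design matrix M, MᵀM = [[4, -13/12]; [-13/12, 193/144]] and Mᵀq = [-8, 13/4]ᵀ.
Eliminating b: (193/144)·(row 1) − (-13/12)·(row 2) gives (67/16)·a = (193/144)·(-8) − (-13/12)·(13/4) = -1037/144, so a = -1037/603.
Then b = ((13/4) − (-13/12)·(-1037/603))/(193/144) = 208/201.

b = 1.03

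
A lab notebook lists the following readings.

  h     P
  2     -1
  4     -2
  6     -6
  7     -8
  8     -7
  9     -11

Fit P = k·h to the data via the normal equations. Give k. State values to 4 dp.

k = -1.0280

The normal system MᵀM·[k]ᵀ = MᵀP is [[250]]·[k]ᵀ = [-257]ᵀ.
k = (-257)/250 = -1.028.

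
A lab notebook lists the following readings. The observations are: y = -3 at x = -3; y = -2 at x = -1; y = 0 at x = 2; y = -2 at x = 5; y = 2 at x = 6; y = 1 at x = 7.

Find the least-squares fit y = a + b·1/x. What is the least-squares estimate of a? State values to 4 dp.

a = -0.5589

Sums needed: Σ1 = 6, Σ1/x = -34/105, Σ1/x·1/x = 31957/22050.
Right-hand side: Σy = -4, Σ1/x·y = 323/105.
So AᵀA·[a, b]ᵀ = Aᵀy: [[6, -34/105]; [-34/105, 31957/22050]]·[a, b]ᵀ = [-4, 323/105]ᵀ.
Δ = 6·(31957/22050) − (-34/105)² = 18943/2205.
a = ((-4)·(31957/22050) − (-34/105)·(323/105))/(18943/2205) = -52932/94715; b = (6·(323/105) − (-34/105)·(-4))/(18943/2205) = 37842/18943.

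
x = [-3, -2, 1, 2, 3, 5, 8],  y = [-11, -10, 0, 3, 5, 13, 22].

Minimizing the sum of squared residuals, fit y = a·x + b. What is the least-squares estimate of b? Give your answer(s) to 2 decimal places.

b = -3.02

The normal system MᵀM·[a, b]ᵀ = Mᵀy is [[116, 14]; [14, 7]]·[a, b]ᵀ = [315, 22]ᵀ.
Eliminating b: 7·(row 1) − 14·(row 2) gives 616·a = 7·315 − 14·22 = 1897, so a = 271/88.
Then b = (22 − 14·(271/88))/7 = -929/308.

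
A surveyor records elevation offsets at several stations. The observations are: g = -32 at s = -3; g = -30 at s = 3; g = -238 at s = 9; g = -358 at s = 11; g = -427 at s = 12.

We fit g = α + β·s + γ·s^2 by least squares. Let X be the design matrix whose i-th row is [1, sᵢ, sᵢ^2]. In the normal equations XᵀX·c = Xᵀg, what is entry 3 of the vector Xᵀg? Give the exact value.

-124642

Entry 3 ↔ basis s^2, so (Xᵀg)_{3} = Σᵢ (s^2)·gᵢ = (9)·(-32) + (9)·(-30) + (81)·(-238) + (121)·(-358) + (144)·(-427) = -124642.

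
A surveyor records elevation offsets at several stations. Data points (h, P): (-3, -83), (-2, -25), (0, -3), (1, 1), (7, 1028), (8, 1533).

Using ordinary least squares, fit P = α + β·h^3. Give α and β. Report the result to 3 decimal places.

α = -1.910, β = 2.999

Entries of AᵀA: Σ1 = 6, Σh^3 = 821, Σh^3·h^3 = 380587.
For AᵀP: ΣP = 2451, Σh^3·P = 1139942.
So AᵀA·[α, β]ᵀ = AᵀP: [[6, 821]; [821, 380587]]·[α, β]ᵀ = [2451, 1139942]ᵀ.
Eliminating β: 380587·(row 1) − 821·(row 2) gives 1609481·α = 380587·2451 − 821·1139942 = -3073645, so α = -3073645/1609481.
Then β = (1139942 − 821·(-3073645/1609481))/380587 = 4827381/1609481.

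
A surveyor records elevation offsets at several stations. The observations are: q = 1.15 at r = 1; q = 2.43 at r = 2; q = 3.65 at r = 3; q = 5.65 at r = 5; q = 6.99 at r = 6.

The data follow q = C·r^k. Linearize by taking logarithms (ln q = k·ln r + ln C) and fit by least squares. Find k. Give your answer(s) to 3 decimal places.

Linearized form: ln q = k·ln r + ln C. From the 5 transformed points,
Over the data: Σln r = 5.1930, Σ(ln r)² = 7.4881, Σln q = 5.9985, Σln r·ln q = 8.3089.
Normal system: [[7.4881, 5.1930]; [5.1930, 5]]·[k, ln C]ᵀ = [8.3089, 5.9985]ᵀ.
Solving (det = 10.4737): k = 0.99243, ln C = 0.16898.

k = 0.992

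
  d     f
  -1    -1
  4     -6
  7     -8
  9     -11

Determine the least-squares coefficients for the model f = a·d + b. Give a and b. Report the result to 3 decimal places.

Entries of AᵀA: Σd·d = 147, Σd = 19, Σ1 = 4.
Right-hand side: Σd·f = -178, Σf = -26.
Eliminating b: 4·(row 1) − 19·(row 2) gives 227·a = 4·(-178) − 19·(-26) = -218, so a = -218/227.
Then b = ((-26) − 19·(-218/227))/4 = -440/227.

a = -0.960, b = -1.938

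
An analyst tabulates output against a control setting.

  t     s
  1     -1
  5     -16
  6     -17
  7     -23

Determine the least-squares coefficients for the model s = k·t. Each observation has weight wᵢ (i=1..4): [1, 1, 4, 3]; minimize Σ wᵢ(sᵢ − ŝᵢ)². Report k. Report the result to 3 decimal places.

k = -3.066

Sums needed: Σwᵢ·t·t = 317.
Right-hand side: Σwᵢ·t·s = -972.
k = (-972)/317 = -3.06625.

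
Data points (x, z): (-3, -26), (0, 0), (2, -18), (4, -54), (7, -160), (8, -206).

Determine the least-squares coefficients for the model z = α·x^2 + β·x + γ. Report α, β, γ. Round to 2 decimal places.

Setting ∂/∂α … = 0 gives: 6850·α + 900·β + 142·γ = -22194;  900·α + 142·β + 18·γ = -2942;  142·α + 18·β + 6·γ = -464.
Inverting the 3×3 Gram matrix, [α, β, γ]ᵀ = [-189011/61789, -70247/61789, -94348/61789]ᵀ.

α = -3.06, β = -1.14, γ = -1.53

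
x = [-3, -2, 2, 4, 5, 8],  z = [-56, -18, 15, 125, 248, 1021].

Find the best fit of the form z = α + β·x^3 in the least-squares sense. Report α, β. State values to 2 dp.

The normal equations are: 6·α + 674·β = 1335;  674·α + 282722·β = 563528.
Δ = 6·282722 − 674² = 1242056.
α = (1335·282722 − 674·563528)/1242056 = -1192001/621028; β = (6·563528 − 674·1335)/1242056 = 1240689/621028.

α = -1.92, β = 2.00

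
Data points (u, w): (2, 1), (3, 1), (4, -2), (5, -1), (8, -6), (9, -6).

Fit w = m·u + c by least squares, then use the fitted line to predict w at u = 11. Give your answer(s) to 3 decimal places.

Compute the Gram sums: Σu·u = 199, Σu = 31, Σ1 = 6.
Right-hand side: Σu·w = -110, Σw = -13.
Normal equations: [[199, 31]; [31, 6]]·[m, c]ᵀ = [-110, -13]ᵀ.
det = 199·6 − 31² = 233.
m = ((-110)·6 − 31·(-13))/233 = -257/233; c = (199·(-13) − 31·(-110))/233 = 823/233.
At u = 11: ŵ = (-257/233)·(11) + (823/233)·(1) = -2004/233.

ŵ = -8.601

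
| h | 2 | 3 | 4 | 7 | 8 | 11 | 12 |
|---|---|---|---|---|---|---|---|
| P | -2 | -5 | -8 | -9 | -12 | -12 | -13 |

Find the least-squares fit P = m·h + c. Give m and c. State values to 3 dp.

m = -0.967, c = -2.220

The normal equations are: 407·m + 47·c = -498;  47·m + 7·c = -61.
Eliminating c: 7·(row 1) − 47·(row 2) gives 640·m = 7·(-498) − 47·(-61) = -619, so m = -619/640.
Then c = ((-61) − 47·(-619/640))/7 = -1421/640.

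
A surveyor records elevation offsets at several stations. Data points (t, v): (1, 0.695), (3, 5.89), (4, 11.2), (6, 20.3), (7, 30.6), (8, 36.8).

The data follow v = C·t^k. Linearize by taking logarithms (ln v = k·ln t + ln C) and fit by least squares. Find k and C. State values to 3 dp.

k = 1.912, C = 0.715

With ln vᵢ as the transformed response and ln tᵢ as the regressor:
Over the data: Σln t = 8.3020, Σ(ln t)² = 14.4498, Σln v = 13.8624, Σln t·ln v = 24.8460.
Normal system: [[14.4498, 8.3020]; [8.3020, 6]]·[k, ln C]ᵀ = [24.8460, 13.8624]ᵀ.
Slope k = (n·Σln t·ln v − Σln t·Σln v)/(n·Σ(ln t)² − (Σln t)²) = (6·24.8460 − 8.3020·13.8624)/17.7753 = 1.91218; ln C = (Σln v − k·Σln t)/n = -0.33541, so C = exp(-0.33541) = 0.71504.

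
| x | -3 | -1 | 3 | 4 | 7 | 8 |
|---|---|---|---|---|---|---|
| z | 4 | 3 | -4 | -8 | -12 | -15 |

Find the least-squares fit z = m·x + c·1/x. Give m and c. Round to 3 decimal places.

m = -1.755, c = -0.551

AᵀA·[m, c]ᵀ = Aᵀz reads: 148·m + 6·c = -263;  6·m + (37277/28224)·c = -1891/168.
Determinant 148·(37277/28224) − 6² = 1125233/7056.
m = ((-263)·(37277/28224) − 6·(-1891/168))/(1125233/7056) = -7897723/4500932; c = (148·(-1891/168) − 6·(-263))/(1125233/7056) = -620088/1125233.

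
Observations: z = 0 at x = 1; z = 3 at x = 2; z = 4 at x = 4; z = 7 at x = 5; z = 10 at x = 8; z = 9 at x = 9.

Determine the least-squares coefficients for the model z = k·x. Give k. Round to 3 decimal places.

The normal equations are: 191·k = 218.
Hence k = 218 / 191 ≈ 1.14136.

k = 1.141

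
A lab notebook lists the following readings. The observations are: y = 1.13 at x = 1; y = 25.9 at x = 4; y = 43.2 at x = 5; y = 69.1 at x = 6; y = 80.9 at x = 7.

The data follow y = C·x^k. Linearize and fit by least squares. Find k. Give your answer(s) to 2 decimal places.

Linearized form: ln y = k·ln x + ln C. From the 5 transformed points,
XᵀX = [[11.5091, 6.7334]; [6.7334, 5]], rhs = [26.7101, 15.7711]ᵀ  (here Σln x = 6.7334, Σ(ln x)² = 11.5091, Σln y = 15.7711, Σln x·ln y = 26.7101).
Solving (det = 12.2067): k = 2.24121, ln C = 0.13602.

k = 2.24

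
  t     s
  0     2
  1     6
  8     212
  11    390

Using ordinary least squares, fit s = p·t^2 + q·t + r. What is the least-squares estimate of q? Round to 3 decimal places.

q = 2.144

From the data, Σt^2·t^2 = 18738, Σt^2·t = 1844, Σt^2 = 186, Σt·t = 186, Σt = 20, Σ1 = 4.
For Aᵀs: Σt^2·s = 60764, Σt·s = 5992, Σs = 610.
So AᵀA·[p, q, r]ᵀ = Aᵀs: [[18738, 1844, 186]; [1844, 186, 20]; [186, 20, 4]]·[p, q, r]ᵀ = [60764, 5992, 610]ᵀ.
Inverting the 3×3 Gram matrix, [p, q, r]ᵀ = [48663/16129, 34576/16129, 23963/16129]ᵀ.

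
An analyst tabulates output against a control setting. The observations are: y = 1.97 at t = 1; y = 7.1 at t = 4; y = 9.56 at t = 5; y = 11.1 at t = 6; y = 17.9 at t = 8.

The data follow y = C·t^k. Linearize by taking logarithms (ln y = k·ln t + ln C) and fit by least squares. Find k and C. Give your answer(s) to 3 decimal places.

Let Y = ln y. Fitting Y = k·ln t + ln C by least squares:
AᵀA = [[12.0466, 6.8669]; [6.8669, 5]], rhs = [16.6622, 10.1875]ᵀ  (here Σln t = 6.8669, Σ(ln t)² = 12.0466, Σln y = 10.1875, Σln t·ln y = 16.6622).
Slope k = (n·Σln t·ln y − Σln t·Σln y)/(n·Σ(ln t)² − (Σln t)²) = (5·16.6622 − 6.8669·10.1875)/13.0781 = 1.02111; ln C = (Σln y − k·Σln t)/n = 0.63512, so C = exp(0.63512) = 1.88725.

k = 1.021, C = 1.887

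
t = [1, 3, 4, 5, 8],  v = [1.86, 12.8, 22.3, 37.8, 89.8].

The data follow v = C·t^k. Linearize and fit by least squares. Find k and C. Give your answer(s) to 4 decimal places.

k = 1.8666, C = 1.7792

Let Y = ln v. Fitting Y = k·ln t + ln C by least squares:
Σln t = 6.1738, Σ(ln t)² = 10.0431, Σln v = 14.4045, Σln t·ln v = 22.3032.
Equations: 10.0431·k + 6.1738·ln C = 22.3032;  6.1738·k + 5·ln C = 14.4045.
Δ = 10.0431·5 − (6.1738)² = 12.1000; k = (22.3032·5 − 6.1738·14.4045)/12.1000 = 1.86657, ln C = (10.0431·14.4045 − 6.1738·22.3032)/12.1000 = 0.57614, so C = exp(0.57614) = 1.77916.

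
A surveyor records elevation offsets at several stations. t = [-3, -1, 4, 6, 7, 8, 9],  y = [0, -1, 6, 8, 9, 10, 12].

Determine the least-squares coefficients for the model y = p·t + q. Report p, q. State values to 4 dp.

p = 1.0628, q = 1.7309

Normal-equation sums: Σt·t = 256, Σt = 30, Σ1 = 7.
And Σt·y = 324, Σy = 44.
det = 256·7 − 30² = 892.
p = (324·7 − 30·44)/892 = 237/223; q = (256·44 − 30·324)/892 = 386/223.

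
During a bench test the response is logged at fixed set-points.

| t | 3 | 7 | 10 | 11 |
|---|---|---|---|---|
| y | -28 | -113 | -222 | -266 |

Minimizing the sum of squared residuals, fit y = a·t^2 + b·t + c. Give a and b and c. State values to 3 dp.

The normal equations are: 27123·a + 2701·b + 279·c = -60175;  2701·a + 279·b + 31·c = -6021;  279·a + 31·b + 4·c = -629.
Solving the 3×3 system (Gaussian elimination) gives a = -1417/668, b = -59/668, c = -2875/334.

a = -2.121, b = -0.088, c = -8.608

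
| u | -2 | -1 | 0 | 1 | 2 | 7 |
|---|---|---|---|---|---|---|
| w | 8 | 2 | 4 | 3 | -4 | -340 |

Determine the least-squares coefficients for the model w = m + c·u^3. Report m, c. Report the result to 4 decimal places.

Entries of XᵀX: Σ1 = 6, Σu^3 = 343, Σu^3·u^3 = 117779.
Moment sums: Σw = -327, Σu^3·w = -116715.
So XᵀX·[m, c]ᵀ = Xᵀw: [[6, 343]; [343, 117779]]·[m, c]ᵀ = [-327, -116715]ᵀ.
Determinant 6·117779 − 343² = 589025.
m = ((-327)·117779 − 343·(-116715))/589025 = 1519512/589025; c = (6·(-116715) − 343·(-327))/589025 = -588129/589025.

m = 2.5797, c = -0.9985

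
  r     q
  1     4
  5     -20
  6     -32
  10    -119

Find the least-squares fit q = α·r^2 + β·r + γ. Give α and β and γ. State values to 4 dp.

α = -1.5750, β = 3.6787, γ = 1.8049

With design matrix M, MᵀM = [[11922, 1342, 162]; [1342, 162, 22]; [162, 22, 4]] and Mᵀq = [-13548, -1478, -167]ᵀ.
Inverting the 3×3 Gram matrix, [α, β, γ]ᵀ = [-63/40, 6033/1640, 74/41]ᵀ.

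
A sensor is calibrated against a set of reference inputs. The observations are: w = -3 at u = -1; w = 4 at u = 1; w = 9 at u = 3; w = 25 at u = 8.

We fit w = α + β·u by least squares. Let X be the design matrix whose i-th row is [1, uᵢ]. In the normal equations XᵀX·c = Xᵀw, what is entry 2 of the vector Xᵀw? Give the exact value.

234

Entry 2 ↔ basis u, so (Xᵀw)_{2} = Σᵢ (u)·wᵢ = (-1)·(-3) + (1)·(4) + (3)·(9) + (8)·(25) = 234.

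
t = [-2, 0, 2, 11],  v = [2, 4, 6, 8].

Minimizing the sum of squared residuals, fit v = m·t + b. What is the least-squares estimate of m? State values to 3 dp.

Compute the Gram sums: Σt·t = 129, Σt = 11, Σ1 = 4.
And Σt·v = 96, Σv = 20.
Normal equations: [[129, 11]; [11, 4]]·[m, b]ᵀ = [96, 20]ᵀ.
Determinant 129·4 − 11² = 395.
m = (96·4 − 11·20)/395 = 164/395; b = (129·20 − 11·96)/395 = 1524/395.

m = 0.415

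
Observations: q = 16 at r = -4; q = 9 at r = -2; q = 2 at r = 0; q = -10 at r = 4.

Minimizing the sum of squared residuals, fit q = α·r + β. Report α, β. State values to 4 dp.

α = -3.2429, β = 2.6286

Sums needed: Σr·r = 36, Σr = -2, Σ1 = 4.
Moment sums: Σr·q = -122, Σq = 17.
MᵀM·[α, β]ᵀ = Mᵀq becomes [[36, -2]; [-2, 4]]·[α, β]ᵀ = [-122, 17]ᵀ.
Eliminating β: 4·(row 1) − (-2)·(row 2) gives 140·α = 4·(-122) − (-2)·17 = -454, so α = -227/70.
Then β = (17 − (-2)·(-227/70))/4 = 92/35.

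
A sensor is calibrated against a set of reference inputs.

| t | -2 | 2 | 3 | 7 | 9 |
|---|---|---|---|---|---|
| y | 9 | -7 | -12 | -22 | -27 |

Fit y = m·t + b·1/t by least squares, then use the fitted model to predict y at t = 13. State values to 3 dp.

ŷ = -39.329

Sums needed: Σt·t = 147, Σt·1/t = 5, Σ1/t·1/t = 5111/7938.
Moment sums: Σt·y = -465, Σ1/t·y = -127/7.
Determinant 147·(5111/7938) − 5² = 3761/54.
m = ((-465)·(5111/7938) − 5·(-127/7))/(3761/54) = -552175/184289; b = (147·(-127/7) − 5·(-465))/(3761/54) = -18468/3761.
At t = 13: ŷ = (-552175/184289)·(13) + (-18468/3761)·(1/13) = -94222507/2395757.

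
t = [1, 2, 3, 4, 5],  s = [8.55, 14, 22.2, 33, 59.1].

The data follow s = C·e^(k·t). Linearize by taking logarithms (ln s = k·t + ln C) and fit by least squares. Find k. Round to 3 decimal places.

Let Y = ln s. Fitting Y = k·t + ln C by least squares:
Σt = 15.0000, Σ(t)² = 55.0000, Σln s = 15.4608, Σt·ln s = 51.1065.
Normal system: [[55.0000, 15.0000]; [15.0000, 5]]·[k, ln C]ᵀ = [51.1065, 15.4608]ᵀ.
Δ = 55.0000·5 − (15.0000)² = 50.0000; k = (51.1065·5 − 15.0000·15.4608)/50.0000 = 0.47240, ln C = (55.0000·15.4608 − 15.0000·51.1065)/50.0000 = 1.67495.

k = 0.472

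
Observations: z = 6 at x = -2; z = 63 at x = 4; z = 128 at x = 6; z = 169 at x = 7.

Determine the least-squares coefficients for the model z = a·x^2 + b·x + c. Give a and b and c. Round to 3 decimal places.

Forming MᵀM = [[3969, 615, 105]; [615, 105, 15]; [105, 15, 4]] and Mᵀz = [13921, 2191, 366]ᵀ gives MᵀM·[a, b, c]ᵀ = Mᵀz.
Inverting the 3×3 Gram matrix, [a, b, c]ᵀ = [973/339, 6379/1695, 231/113]ᵀ.

a = 2.870, b = 3.763, c = 2.044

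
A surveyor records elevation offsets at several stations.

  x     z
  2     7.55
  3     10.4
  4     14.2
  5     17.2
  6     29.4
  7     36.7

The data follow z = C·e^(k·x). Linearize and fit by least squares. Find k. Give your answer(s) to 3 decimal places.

Let Y = ln z. Fitting Y = k·x + ln C by least squares:
Σx = 27.0000, Σ(x)² = 139.0000, Σln z = 16.8453, Σx·ln z = 81.4114.
Equations: 139.0000·k + 27.0000·ln C = 81.4114;  27.0000·k + 6·ln C = 16.8453.
Slope k = (n·Σx·ln z − Σx·Σln z)/(n·Σ(x)² − (Σx)²) = (6·81.4114 − 27.0000·16.8453)/105.0000 = 0.32044; ln C = (Σln z − k·Σx)/n = 1.36557.

k = 0.320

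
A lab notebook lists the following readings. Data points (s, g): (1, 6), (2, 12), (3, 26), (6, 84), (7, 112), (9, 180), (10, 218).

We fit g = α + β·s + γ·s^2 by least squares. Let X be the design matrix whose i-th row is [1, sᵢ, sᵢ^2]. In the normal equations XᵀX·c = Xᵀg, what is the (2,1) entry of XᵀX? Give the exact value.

38

Row 2 ↔ basis s, column 1 ↔ basis 1, so (XᵀX)_{2,1} = Σᵢ s = (1)·(1) + (2)·(1) + (3)·(1) + (6)·(1) + (7)·(1) + (9)·(1) + (10)·(1) = 38.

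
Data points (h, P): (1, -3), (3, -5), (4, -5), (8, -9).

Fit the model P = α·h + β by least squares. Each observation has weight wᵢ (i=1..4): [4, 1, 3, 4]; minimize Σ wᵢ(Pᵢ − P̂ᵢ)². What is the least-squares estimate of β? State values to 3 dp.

β = -2.021

The normal equations are: 317·α + 51·β = -375;  51·α + 12·β = -68.
Eliminating β: 12·(row 1) − 51·(row 2) gives 1203·α = 12·(-375) − 51·(-68) = -1032, so α = -344/401.
Then β = ((-68) − 51·(-344/401))/12 = -2431/1203.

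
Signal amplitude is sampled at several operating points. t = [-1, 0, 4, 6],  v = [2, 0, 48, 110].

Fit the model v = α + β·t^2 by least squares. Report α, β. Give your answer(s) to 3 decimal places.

Compute the Gram sums: Σ1 = 4, Σt^2 = 53, Σt^2·t^2 = 1553.
And Σv = 160, Σt^2·v = 4730.
So AᵀA·[α, β]ᵀ = Aᵀv: [[4, 53]; [53, 1553]]·[α, β]ᵀ = [160, 4730]ᵀ.
det = 4·1553 − 53² = 3403.
α = (160·1553 − 53·4730)/3403 = -2210/3403; β = (4·4730 − 53·160)/3403 = 10440/3403.

α = -0.649, β = 3.068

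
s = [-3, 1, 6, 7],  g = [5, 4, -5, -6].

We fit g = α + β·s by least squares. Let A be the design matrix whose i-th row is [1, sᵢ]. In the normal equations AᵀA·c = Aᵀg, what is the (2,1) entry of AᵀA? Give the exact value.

Row 2 ↔ basis s, column 1 ↔ basis 1, so (AᵀA)_{2,1} = Σᵢ s = (-3)·(1) + (1)·(1) + (6)·(1) + (7)·(1) = 11.

11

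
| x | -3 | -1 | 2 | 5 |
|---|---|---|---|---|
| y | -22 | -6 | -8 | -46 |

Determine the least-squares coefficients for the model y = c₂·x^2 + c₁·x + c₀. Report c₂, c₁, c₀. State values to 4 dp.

c₂ = -1.9003, c₁ = 0.8556, c₀ = -2.6142

Compute the Gram sums: Σx^2·x^2 = 723, Σx^2·x = 105, Σx^2 = 39, Σx·x = 39, Σx = 3, Σ1 = 4.
Right-hand side: Σx^2·y = -1386, Σx·y = -174, Σy = -82.
Row-reducing yields c₂ = -724/381, c₁ = 326/381, c₀ = -332/127.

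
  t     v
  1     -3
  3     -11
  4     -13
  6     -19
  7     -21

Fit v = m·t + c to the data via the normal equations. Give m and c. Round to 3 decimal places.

Compute the Gram sums: Σt·t = 111, Σt = 21, Σ1 = 5.
Right-hand side: Σt·v = -349, Σv = -67.
Determinant 111·5 − 21² = 114.
m = ((-349)·5 − 21·(-67))/114 = -169/57; c = (111·(-67) − 21·(-349))/114 = -18/19.

m = -2.965, c = -0.947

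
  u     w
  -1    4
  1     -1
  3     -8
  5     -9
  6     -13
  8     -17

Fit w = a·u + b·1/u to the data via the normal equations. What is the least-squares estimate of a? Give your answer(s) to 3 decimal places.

The normal equations are: 136·a + 6·b = -288;  6·a + (31601/14400)·b = -1651/120.
Δ = 136·(31601/14400) − 6² = 472417/1800.
a = ((-288)·(31601/14400) − 6·(-1651/120))/(472417/1800) = -989046/472417; b = (136·(-1651/120) − 6·(-288))/(472417/1800) = -257640/472417.

a = -2.094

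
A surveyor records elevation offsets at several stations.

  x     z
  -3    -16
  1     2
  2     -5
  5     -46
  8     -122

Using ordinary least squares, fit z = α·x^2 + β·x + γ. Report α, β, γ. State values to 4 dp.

α = -1.9870, β = 0.2606, γ = 2.8545

The normal system AᵀA·[α, β, γ]ᵀ = Aᵀz is [[4819, 619, 103]; [619, 103, 13]; [103, 13, 5]]·[α, β, γ]ᵀ = [-9120, -1166, -187]ᵀ.
Solving the 3×3 system (Gaussian elimination) gives α = -314465/158262, β = 41237/158262, γ = 75294/26377.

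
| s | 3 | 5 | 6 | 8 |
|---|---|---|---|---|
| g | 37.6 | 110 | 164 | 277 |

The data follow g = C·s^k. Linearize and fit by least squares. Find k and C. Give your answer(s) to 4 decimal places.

k = 2.0515, C = 4.0091

Taking logs, ln g = k·ln s + ln C, so regress ln g on ln s.
XᵀX = [[11.3317, 6.5793]; [6.5793, 4]], rhs = [32.3824, 19.0514]ᵀ  (here Σln s = 6.5793, Σ(ln s)² = 11.3317, Σln g = 19.0514, Σln s·ln g = 32.3824).
Slope k = (n·Σln s·ln g − Σln s·Σln g)/(n·Σ(ln s)² − (Σln s)²) = (4·32.3824 − 6.5793·19.0514)/2.0403 = 2.05147; ln C = (Σln g − k·Σln s)/n = 1.38856, so C = exp(1.38856) = 4.00907.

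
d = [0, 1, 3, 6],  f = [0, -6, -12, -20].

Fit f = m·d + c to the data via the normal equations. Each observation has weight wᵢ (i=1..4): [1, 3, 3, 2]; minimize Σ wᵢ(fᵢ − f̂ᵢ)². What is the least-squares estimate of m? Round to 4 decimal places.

m = -3.0351

XᵀWX·[m, c]ᵀ = XᵀWf reads: 102·m + 24·c = -366;  24·m + 9·c = -94.
det = 102·9 − 24² = 342.
m = ((-366)·9 − 24·(-94))/342 = -173/57; c = (102·(-94) − 24·(-366))/342 = -134/57.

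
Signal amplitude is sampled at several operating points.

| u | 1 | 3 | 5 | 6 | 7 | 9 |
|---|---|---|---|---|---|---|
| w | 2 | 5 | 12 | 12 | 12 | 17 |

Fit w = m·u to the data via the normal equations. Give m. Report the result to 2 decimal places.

m = 1.92

Normal-equation sums: Σu·u = 201.
Right-hand side: Σu·w = 386.
Normal equations: [[201]]·[m]ᵀ = [386]ᵀ.
m = 386/201 = 1.9204.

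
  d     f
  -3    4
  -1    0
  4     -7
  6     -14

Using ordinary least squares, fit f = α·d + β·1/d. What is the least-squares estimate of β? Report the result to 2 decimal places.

β = 2.74

AᵀA·[α, β]ᵀ = Aᵀf reads: 62·α + 4·β = -124;  4·α + (173/144)·β = -65/12.
det = 62·(173/144) − 4² = 4211/72.
α = ((-124)·(173/144) − 4·(-65/12))/(4211/72) = -9166/4211; β = (62·(-65/12) − 4·(-124))/(4211/72) = 11532/4211.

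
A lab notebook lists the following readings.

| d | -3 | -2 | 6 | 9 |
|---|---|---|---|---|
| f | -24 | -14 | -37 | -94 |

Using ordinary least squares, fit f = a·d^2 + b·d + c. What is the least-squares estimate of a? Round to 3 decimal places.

The normal system XᵀX·[a, b, c]ᵀ = Xᵀf is [[7954, 910, 130]; [910, 130, 10]; [130, 10, 4]]·[a, b, c]ᵀ = [-9218, -968, -169]ᵀ.
Inverting the 3×3 Gram matrix, [a, b, c]ᵀ = [-1201/822, 6052/2055, -583/274]ᵀ.

a = -1.461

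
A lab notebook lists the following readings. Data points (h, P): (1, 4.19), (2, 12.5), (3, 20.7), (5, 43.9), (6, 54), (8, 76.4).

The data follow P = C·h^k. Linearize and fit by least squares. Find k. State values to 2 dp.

k = 1.40

With ln Pᵢ as the transformed response and ln hᵢ as the regressor:
Σln h = 7.2724, Σ(ln h)² = 11.8122, Σln P = 19.0954, Σln h·ln P = 27.3301.
Equations: 11.8122·k + 7.2724·ln C = 27.3301;  7.2724·k + 6·ln C = 19.0954.
Slope k = (n·Σln h·ln P − Σln h·Σln P)/(n·Σ(ln h)² − (Σln h)²) = (6·27.3301 − 7.2724·19.0954)/17.9853 = 1.39620; ln C = (Σln P − k·Σln h)/n = 1.49028.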